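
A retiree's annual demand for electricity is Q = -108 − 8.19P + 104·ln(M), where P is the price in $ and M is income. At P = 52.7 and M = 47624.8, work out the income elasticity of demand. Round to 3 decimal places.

0.179

At P = 52.7, M = 47624.8: Q = 580.582.
Holding P constant, ∂Q/∂M = 104/M = 0.00218374.
η_M = (∂Q/∂M)·(M/Q) = 0.00218374 × (47624.8/580.582) = 0.179.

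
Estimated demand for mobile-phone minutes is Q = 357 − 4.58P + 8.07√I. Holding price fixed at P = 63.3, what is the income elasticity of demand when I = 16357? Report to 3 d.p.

0.469

At P = 63.3, I = 16357: Q = 1099.195.
Holding P constant, ∂Q/∂I = 8.07/(2√I) = 0.0315494.
η_I = (∂Q/∂I)·(I/Q) = 0.0315494 × (16357/1099.195) = 0.469.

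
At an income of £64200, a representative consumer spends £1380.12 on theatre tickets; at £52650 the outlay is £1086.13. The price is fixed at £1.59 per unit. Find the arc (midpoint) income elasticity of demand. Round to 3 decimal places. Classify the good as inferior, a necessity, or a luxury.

1.206 (luxury)

With a constant price, Q₁ = 1380.12/1.59 = 868.000 and Q₂ = 1086.13/1.59 = 683.101 (equivalently, work directly with expenditure since P cancels).
Midpoint %ΔQ = (1086.13 − 1380.12)/1233.13 = -0.23841; midpoint %ΔI = (52650 − 64200)/58425 = -0.19769.
η = -0.23841 / -0.19769 = 1.206.
η > 1 ⇒ luxury.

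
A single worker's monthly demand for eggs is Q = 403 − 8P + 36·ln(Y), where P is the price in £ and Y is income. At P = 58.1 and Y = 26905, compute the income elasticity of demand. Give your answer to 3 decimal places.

At P = 58.1, Y = 26905: Q = 305.402.
Holding P constant, ∂Q/∂Y = 36/Y = 0.00133804.
η_Y = (∂Q/∂Y)·(Y/Q) = 0.00133804 × (26905/305.402) = 0.118.

0.118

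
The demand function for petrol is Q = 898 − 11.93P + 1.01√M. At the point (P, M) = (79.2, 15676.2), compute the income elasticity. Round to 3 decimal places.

0.794

At P = 79.2, M = 15676.2: Q = 79.601.
Holding P constant, ∂Q/∂M = 1.01/(2√M) = 0.0040334.
η_M = (∂Q/∂M)·(M/Q) = 0.0040334 × (15676.2/79.601) = 0.794.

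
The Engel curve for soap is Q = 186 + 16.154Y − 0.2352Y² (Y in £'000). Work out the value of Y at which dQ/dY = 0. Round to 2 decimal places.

dQ/dY = 16.154 − 0.4704Y.
The good is inferior where dQ/dY < 0. Setting dQ/dY = 0 gives Y = 16.154 / 0.4704 = 34.34.

34.34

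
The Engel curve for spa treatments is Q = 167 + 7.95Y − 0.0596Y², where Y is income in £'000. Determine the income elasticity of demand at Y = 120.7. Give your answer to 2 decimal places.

-3.01

At Y = 120.7: Q = 258.2830.
dQ/dY = 7.95 − 0.1192Y = -6.43744.
η = (dQ/dY)·(Y/Q) = -6.43744 × (120.7/258.2830) = -3.01.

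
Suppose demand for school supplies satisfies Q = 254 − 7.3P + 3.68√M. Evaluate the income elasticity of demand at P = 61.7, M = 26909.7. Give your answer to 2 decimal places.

At P = 61.7, M = 26909.7: Q = 407.264.
Holding P constant, ∂Q/∂M = 3.68/(2√M) = 0.0112167.
η_M = (∂Q/∂M)·(M/Q) = 0.0112167 × (26909.7/407.264) = 0.74.

0.74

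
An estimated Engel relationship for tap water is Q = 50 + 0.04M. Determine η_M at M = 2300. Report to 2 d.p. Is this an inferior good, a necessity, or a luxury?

At M = 2300: Q = 142.000.
dQ/dM = 0.04.
η = (dQ/dM)·(M/Q) = 0.04 × (2300/142.000) = 0.65.
Since 0 < η < 1, the good is a necessity.

0.65 (necessity)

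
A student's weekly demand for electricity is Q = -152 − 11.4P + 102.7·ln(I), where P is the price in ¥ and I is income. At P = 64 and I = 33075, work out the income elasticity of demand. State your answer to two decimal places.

At P = 64, I = 33075: Q = 187.151.
Holding P constant, ∂Q/∂I = 102.7/I = 0.00310506.
η_I = (∂Q/∂I)·(I/Q) = 0.00310506 × (33075/187.151) = 0.55.

0.55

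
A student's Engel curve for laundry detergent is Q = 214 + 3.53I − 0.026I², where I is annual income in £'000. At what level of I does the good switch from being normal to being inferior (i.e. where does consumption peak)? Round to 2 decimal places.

67.88

dQ/dI = 3.53 − 0.052I.
The good is inferior where dQ/dI < 0. Setting dQ/dI = 0 gives I = 3.53 / 0.052 = 67.88.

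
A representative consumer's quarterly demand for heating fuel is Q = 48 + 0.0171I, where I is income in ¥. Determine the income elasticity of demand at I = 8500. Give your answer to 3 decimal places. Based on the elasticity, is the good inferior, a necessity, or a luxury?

At I = 8500: Q = 193.350.
dQ/dI = 0.0171.
η = (dQ/dI)·(I/Q) = 0.0171 × (8500/193.350) = 0.752.
Since 0 < η < 1, the good is a necessity.

0.752 (necessity)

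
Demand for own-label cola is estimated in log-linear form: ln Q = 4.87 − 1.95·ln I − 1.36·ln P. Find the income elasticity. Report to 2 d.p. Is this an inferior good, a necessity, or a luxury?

-1.95 (inferior good)

In a log-linear demand, the coefficient on ln I is the income elasticity.
So η = -1.95.
η < 0 ⇒ inferior good.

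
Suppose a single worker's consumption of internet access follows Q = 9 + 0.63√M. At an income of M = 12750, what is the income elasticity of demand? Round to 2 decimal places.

0.44

At M = 12750: Q = 80.137.
dQ/dM = 0.63/(2√M) = 0.00278969 at this income.
η = (dQ/dM)·(M/Q) = 0.00278969 × (12750/80.137) = 0.44.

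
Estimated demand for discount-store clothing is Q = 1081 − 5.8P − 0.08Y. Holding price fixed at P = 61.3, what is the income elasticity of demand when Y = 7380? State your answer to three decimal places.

At P = 61.3, Y = 7380: Q = 135.060.
Holding P constant, ∂Q/∂Y = −0.08.
η_Y = (∂Q/∂Y)·(Y/Q) = -0.08 × (7380/135.060) = -4.371.

-4.371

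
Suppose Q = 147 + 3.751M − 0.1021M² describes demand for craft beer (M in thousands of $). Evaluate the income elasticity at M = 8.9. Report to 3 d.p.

At M = 8.9: Q = 172.2966.
dQ/dM = 3.751 − 0.2042M = 1.93362.
η = (dQ/dM)·(M/Q) = 1.93362 × (8.9/172.2966) = 0.100.

0.100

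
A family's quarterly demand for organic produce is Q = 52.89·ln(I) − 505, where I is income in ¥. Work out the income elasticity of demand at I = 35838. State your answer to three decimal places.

At I = 35838: Q = 49.645.
dQ/dI = 52.89/I = 0.00147581 at this income.
η = (dQ/dI)·(I/Q) = 0.00147581 × (35838/49.645) = 1.065.

1.065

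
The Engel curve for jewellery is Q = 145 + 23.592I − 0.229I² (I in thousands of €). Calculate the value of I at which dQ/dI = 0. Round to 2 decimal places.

51.51

dQ/dI = 23.592 − 0.458I.
The good is inferior where dQ/dI < 0. Setting dQ/dI = 0 gives I = 23.592 / 0.458 = 51.51.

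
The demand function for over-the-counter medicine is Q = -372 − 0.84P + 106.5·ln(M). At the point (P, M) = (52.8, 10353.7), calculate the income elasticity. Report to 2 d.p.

At P = 52.8, M = 10353.7: Q = 568.251.
Holding P constant, ∂Q/∂M = 106.5/M = 0.0102862.
η_M = (∂Q/∂M)·(M/Q) = 0.0102862 × (10353.7/568.251) = 0.19.

0.19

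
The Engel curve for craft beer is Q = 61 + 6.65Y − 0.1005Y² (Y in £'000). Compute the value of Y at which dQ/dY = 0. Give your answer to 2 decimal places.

dQ/dY = 6.65 − 0.201Y.
The good is inferior where dQ/dY < 0. Setting dQ/dY = 0 gives Y = 6.65 / 0.201 = 33.08.

33.08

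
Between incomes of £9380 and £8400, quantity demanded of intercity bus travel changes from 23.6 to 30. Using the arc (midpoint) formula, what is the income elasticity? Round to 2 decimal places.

-2.17

ΔQ = 30 − 23.6 = 6.4; midpoint Q̄ = (23.6 + 30)/2 = 26.8.
ΔI = 8400 − 9380 = -980; midpoint Ī = (9380 + 8400)/2 = 8890.
η = (ΔQ/Q̄) ÷ (ΔI/Ī) = (6.4/26.8) ÷ (-980/8890) = -2.17.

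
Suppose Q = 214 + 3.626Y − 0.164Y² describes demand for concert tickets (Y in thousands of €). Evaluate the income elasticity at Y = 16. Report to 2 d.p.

-0.11

At Y = 16: Q = 230.0320.
dQ/dY = 3.626 − 0.328Y = -1.62200.
η = (dQ/dY)·(Y/Q) = -1.62200 × (16/230.0320) = -0.11.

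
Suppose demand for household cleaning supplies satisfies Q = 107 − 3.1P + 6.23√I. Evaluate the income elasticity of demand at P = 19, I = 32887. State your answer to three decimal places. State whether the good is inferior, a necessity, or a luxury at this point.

At P = 19, I = 32887: Q = 1177.896.
Holding P constant, ∂Q/∂I = 6.23/(2√I) = 0.0171769.
η_I = (∂Q/∂I)·(I/Q) = 0.0171769 × (32887/1177.896) = 0.480.
Since 0 < η < 1, this is a necessity.

0.480 (necessity)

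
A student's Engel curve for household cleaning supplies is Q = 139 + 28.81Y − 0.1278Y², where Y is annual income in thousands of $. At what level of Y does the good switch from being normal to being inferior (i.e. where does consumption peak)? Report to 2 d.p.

dQ/dY = 28.81 − 0.2556Y.
The good is inferior where dQ/dY < 0. Setting dQ/dY = 0 gives Y = 28.81 / 0.2556 = 112.72.

112.72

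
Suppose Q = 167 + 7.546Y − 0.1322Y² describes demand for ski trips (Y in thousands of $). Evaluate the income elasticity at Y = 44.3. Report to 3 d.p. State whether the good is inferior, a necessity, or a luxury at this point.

-0.763 (inferior good)

At Y = 44.3: Q = 241.8466.
dQ/dY = 7.546 − 0.2644Y = -4.16692.
η = (dQ/dY)·(Y/Q) = -4.16692 × (44.3/241.8466) = -0.763.
η < 0 ⇒ inferior good.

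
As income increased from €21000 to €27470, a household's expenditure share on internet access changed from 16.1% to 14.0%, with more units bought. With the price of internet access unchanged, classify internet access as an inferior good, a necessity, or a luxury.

Quantity rises but the budget share falls as income rises, so 0 < η < 1.

necessity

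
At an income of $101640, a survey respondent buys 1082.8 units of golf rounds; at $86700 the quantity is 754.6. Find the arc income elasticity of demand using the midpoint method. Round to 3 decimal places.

2.252

ΔQ = 754.6 − 1082.8 = -328.2; midpoint Q̄ = (1082.8 + 754.6)/2 = 918.7.
ΔI = 86700 − 101640 = -14940; midpoint Ī = (101640 + 86700)/2 = 94170.
η = (ΔQ/Q̄) ÷ (ΔI/Ī) = (-328.2/918.7) ÷ (-14940/94170) = 2.252.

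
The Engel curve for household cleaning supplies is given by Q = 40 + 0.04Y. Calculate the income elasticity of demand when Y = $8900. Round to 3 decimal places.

At Y = 8900: Q = 396.000.
dQ/dY = 0.04.
η = (dQ/dY)·(Y/Q) = 0.04 × (8900/396.000) = 0.899.

0.899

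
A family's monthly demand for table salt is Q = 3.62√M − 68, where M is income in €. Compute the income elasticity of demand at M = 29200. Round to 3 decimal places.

At M = 29200: Q = 550.586.
dQ/dM = 3.62/(2√M) = 0.0105922 at this income.
η = (dQ/dM)·(M/Q) = 0.0105922 × (29200/550.586) = 0.562.

0.562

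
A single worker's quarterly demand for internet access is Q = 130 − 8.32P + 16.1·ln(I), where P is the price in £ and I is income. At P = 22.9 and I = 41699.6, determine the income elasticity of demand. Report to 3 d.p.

At P = 22.9, I = 41699.6: Q = 110.748.
Holding P constant, ∂Q/∂I = 16.1/I = 0.000386095.
η_I = (∂Q/∂I)·(I/Q) = 0.000386095 × (41699.6/110.748) = 0.145.

0.145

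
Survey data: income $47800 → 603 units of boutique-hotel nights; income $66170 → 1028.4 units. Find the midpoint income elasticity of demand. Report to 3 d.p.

ΔQ = 1028.4 − 603 = 425.4; midpoint Q̄ = (603 + 1028.4)/2 = 815.7.
ΔI = 66170 − 47800 = 18370; midpoint Ī = (47800 + 66170)/2 = 56985.
η = (ΔQ/Q̄) ÷ (ΔI/Ī) = (425.4/815.7) ÷ (18370/56985) = 1.618.

1.618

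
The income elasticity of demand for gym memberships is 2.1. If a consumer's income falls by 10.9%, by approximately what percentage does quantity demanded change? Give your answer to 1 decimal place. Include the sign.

%ΔQ ≈ η × %ΔI = 2.1 × (-10.9%) = -22.9%.

-22.9%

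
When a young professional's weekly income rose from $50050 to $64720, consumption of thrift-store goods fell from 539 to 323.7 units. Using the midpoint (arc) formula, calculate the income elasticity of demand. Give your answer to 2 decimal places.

-1.95

ΔQ = 323.7 − 539 = -215.3; midpoint Q̄ = (539 + 323.7)/2 = 431.35.
ΔI = 64720 − 50050 = 14670; midpoint Ī = (50050 + 64720)/2 = 57385.
η = (ΔQ/Q̄) ÷ (ΔI/Ī) = (-215.3/431.35) ÷ (14670/57385) = -1.95.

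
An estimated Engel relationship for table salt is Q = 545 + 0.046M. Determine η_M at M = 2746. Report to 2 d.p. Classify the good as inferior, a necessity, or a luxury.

0.19 (necessity)

At M = 2746: Q = 671.316.
dQ/dM = 0.046.
η = (dQ/dM)·(M/Q) = 0.046 × (2746/671.316) = 0.19.
Since 0 < η < 1, the good is a necessity.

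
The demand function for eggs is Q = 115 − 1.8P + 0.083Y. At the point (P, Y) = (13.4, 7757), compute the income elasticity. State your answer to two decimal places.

At P = 13.4, Y = 7757: Q = 734.711.
Holding P constant, ∂Q/∂Y = 0.083.
η_Y = (∂Q/∂Y)·(Y/Q) = 0.083 × (7757/734.711) = 0.88.

0.88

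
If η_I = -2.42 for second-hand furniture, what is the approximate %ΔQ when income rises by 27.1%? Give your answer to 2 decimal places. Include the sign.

%ΔQ ≈ η × %ΔI = -2.42 × 27.1% = -65.58%.

-65.58%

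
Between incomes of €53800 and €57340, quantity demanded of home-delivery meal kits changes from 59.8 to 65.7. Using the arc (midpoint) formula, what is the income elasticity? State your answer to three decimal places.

ΔQ = 65.7 − 59.8 = 5.9; midpoint Q̄ = (59.8 + 65.7)/2 = 62.75.
ΔI = 57340 − 53800 = 3540; midpoint Ī = (53800 + 57340)/2 = 55570.
η = (ΔQ/Q̄) ÷ (ΔI/Ī) = (5.9/62.75) ÷ (3540/55570) = 1.476.

1.476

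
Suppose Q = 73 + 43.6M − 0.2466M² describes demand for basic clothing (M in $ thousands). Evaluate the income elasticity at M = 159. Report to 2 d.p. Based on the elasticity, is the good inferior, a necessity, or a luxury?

At M = 159: Q = 771.1054.
dQ/dM = 43.6 − 0.4932M = -34.81880.
η = (dQ/dM)·(M/Q) = -34.81880 × (159/771.1054) = -7.18.
η < 0 ⇒ inferior good.

-7.18 (inferior good)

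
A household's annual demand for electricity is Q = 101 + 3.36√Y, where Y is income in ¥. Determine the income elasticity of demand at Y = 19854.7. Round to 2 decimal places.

At Y = 19854.7: Q = 574.447.
dQ/dY = 3.36/(2√Y) = 0.0119228 at this income.
η = (dQ/dY)·(Y/Q) = 0.0119228 × (19854.7/574.447) = 0.41.

0.41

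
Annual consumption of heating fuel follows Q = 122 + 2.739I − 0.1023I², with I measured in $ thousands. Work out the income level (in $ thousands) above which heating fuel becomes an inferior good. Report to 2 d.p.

dQ/dI = 2.739 − 0.2046I.
The good is inferior where dQ/dI < 0. Setting dQ/dI = 0 gives I = 2.739 / 0.2046 = 13.39.

13.39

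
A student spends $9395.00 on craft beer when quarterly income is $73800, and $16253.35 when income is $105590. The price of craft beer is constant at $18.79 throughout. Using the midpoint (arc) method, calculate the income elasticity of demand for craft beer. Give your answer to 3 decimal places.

With a constant price, Q₁ = 9395.00/18.79 = 500.000 and Q₂ = 16253.35/18.79 = 865.000 (equivalently, work directly with expenditure since P cancels).
Midpoint %ΔQ = (16253.35 − 9395.00)/12824.18 = 0.53480; midpoint %ΔI = (105590 − 73800)/89695 = 0.35442.
η = 0.53480 / 0.35442 = 1.509.

1.509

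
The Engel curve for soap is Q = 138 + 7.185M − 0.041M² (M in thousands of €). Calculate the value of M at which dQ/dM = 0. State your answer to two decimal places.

87.62

dQ/dM = 7.185 − 0.082M.
The good is inferior where dQ/dM < 0. Setting dQ/dM = 0 gives M = 7.185 / 0.082 = 87.62.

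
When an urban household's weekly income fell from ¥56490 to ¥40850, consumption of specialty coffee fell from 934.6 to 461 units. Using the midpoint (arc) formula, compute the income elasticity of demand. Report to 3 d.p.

ΔQ = 461 − 934.6 = -473.6; midpoint Q̄ = (934.6 + 461)/2 = 697.8.
ΔI = 40850 − 56490 = -15640; midpoint Ī = (56490 + 40850)/2 = 48670.
η = (ΔQ/Q̄) ÷ (ΔI/Ī) = (-473.6/697.8) ÷ (-15640/48670) = 2.112.

2.112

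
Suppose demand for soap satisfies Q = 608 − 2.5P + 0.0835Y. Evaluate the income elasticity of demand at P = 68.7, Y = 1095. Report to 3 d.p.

0.173

At P = 68.7, Y = 1095: Q = 527.683.
Holding P constant, ∂Q/∂Y = 0.0835.
η_Y = (∂Q/∂Y)·(Y/Q) = 0.0835 × (1095/527.683) = 0.173.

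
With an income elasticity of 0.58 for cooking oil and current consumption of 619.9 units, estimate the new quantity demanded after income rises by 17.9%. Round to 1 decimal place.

%ΔQ ≈ η × %ΔI = 0.58 × 17.9% = 10.382%.
New Q ≈ 619.9 × (1 + 0.10382) = 684.3.

684.3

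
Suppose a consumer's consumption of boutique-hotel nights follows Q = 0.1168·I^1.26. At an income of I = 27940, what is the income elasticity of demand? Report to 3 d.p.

1.260

For Q = A·I^β the income elasticity is constant and equal to β.
Here β = 1.26, so η = 1.260.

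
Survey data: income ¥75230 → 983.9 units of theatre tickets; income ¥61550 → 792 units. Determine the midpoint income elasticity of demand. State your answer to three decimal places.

ΔQ = 792 − 983.9 = -191.9; midpoint Q̄ = (983.9 + 792)/2 = 887.95.
ΔI = 61550 − 75230 = -13680; midpoint Ī = (75230 + 61550)/2 = 68390.
η = (ΔQ/Q̄) ÷ (ΔI/Ī) = (-191.9/887.95) ÷ (-13680/68390) = 1.080.

1.080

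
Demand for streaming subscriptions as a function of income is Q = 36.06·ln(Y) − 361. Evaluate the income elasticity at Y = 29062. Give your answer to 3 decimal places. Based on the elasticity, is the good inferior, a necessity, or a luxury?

At Y = 29062: Q = 9.595.
dQ/dY = 36.06/Y = 0.0012408 at this income.
η = (dQ/dY)·(Y/Q) = 0.0012408 × (29062/9.595) = 3.758.
Since η > 1, the good is a luxury.

3.758 (luxury)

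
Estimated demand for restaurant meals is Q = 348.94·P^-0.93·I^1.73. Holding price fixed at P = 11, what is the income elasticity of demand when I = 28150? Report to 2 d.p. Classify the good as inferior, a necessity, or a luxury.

1.73 (luxury)

For a multiplicative demand Q = A·P^α·I^β, the income elasticity is β everywhere.
Here β = 1.73, so η = 1.73.
Since η > 1, this is a luxury.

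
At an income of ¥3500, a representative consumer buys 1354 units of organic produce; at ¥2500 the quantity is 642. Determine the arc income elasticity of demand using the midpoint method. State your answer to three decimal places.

2.140

ΔQ = 642 − 1354 = -712; midpoint Q̄ = (1354 + 642)/2 = 998.
ΔI = 2500 − 3500 = -1000; midpoint Ī = (3500 + 2500)/2 = 3000.
η = (ΔQ/Q̄) ÷ (ΔI/Ī) = (-712/998) ÷ (-1000/3000) = 2.140.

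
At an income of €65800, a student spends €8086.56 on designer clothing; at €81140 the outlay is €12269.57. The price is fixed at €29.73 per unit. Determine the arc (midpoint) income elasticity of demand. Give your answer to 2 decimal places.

With a constant price, Q₁ = 8086.56/29.73 = 272.000 and Q₂ = 12269.57/29.73 = 412.700 (equivalently, work directly with expenditure since P cancels).
Midpoint %ΔQ = (12269.57 − 8086.56)/10178.07 = 0.41098; midpoint %ΔI = (81140 − 65800)/73470 = 0.20879.
η = 0.41098 / 0.20879 = 1.97.

1.97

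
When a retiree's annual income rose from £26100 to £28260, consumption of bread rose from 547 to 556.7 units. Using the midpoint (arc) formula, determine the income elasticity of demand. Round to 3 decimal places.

0.221

ΔQ = 556.7 − 547 = 9.7; midpoint Q̄ = (547 + 556.7)/2 = 551.85.
ΔI = 28260 − 26100 = 2160; midpoint Ī = (26100 + 28260)/2 = 27180.
η = (ΔQ/Q̄) ÷ (ΔI/Ī) = (9.7/551.85) ÷ (2160/27180) = 0.221.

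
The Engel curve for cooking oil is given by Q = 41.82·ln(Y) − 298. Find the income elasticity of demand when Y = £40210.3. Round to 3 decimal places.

At Y = 40210.3: Q = 145.371.
dQ/dY = 41.82/Y = 0.00104003 at this income.
η = (dQ/dY)·(Y/Q) = 0.00104003 × (40210.3/145.371) = 0.288.

0.288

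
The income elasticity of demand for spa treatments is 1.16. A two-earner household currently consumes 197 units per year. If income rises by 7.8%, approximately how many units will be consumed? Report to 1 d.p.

214.8

%ΔQ ≈ η × %ΔI = 1.16 × 7.8% = 9.048%.
New Q ≈ 197 × (1 + 0.09048) = 214.8.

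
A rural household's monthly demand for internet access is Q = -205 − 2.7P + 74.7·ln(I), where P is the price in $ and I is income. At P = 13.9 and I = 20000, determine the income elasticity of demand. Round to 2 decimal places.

0.15

At P = 13.9, I = 20000: Q = 497.261.
Holding P constant, ∂Q/∂I = 74.7/I = 0.003735.
η_I = (∂Q/∂I)·(I/Q) = 0.003735 × (20000/497.261) = 0.15.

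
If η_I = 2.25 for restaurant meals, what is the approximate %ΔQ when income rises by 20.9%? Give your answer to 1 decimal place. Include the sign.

47.0%

%ΔQ ≈ η × %ΔI = 2.25 × 20.9% = 47.0%.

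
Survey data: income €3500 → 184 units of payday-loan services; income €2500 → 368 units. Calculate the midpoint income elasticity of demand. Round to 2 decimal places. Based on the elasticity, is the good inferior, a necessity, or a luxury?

-2.00 (inferior good)

ΔQ = 368 − 184 = 184; midpoint Q̄ = (184 + 368)/2 = 276.
ΔI = 2500 − 3500 = -1000; midpoint Ī = (3500 + 2500)/2 = 3000.
η = (ΔQ/Q̄) ÷ (ΔI/Ī) = (184/276) ÷ (-1000/3000) = -2.00.
η < 0 ⇒ inferior good.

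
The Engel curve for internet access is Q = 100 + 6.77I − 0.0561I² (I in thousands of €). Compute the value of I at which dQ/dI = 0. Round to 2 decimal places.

60.34

dQ/dI = 6.77 − 0.1122I.
The good is inferior where dQ/dI < 0. Setting dQ/dI = 0 gives I = 6.77 / 0.1122 = 60.34.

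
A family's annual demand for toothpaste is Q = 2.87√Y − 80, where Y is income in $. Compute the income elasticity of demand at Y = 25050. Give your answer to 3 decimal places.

At Y = 25050: Q = 374.240.
dQ/dY = 2.87/(2√Y) = 0.00906667 at this income.
η = (dQ/dY)·(Y/Q) = 0.00906667 × (25050/374.240) = 0.607.

0.607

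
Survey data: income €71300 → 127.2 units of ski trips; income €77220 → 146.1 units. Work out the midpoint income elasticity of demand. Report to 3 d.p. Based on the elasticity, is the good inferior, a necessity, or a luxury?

1.735 (luxury)

ΔQ = 146.1 − 127.2 = 18.9; midpoint Q̄ = (127.2 + 146.1)/2 = 136.65.
ΔI = 77220 − 71300 = 5920; midpoint Ī = (71300 + 77220)/2 = 74260.
η = (ΔQ/Q̄) ÷ (ΔI/Ī) = (18.9/136.65) ÷ (5920/74260) = 1.735.
η > 1 ⇒ luxury.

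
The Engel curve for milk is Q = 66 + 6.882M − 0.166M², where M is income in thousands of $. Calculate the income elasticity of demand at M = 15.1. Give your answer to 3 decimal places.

0.214

At M = 15.1: Q = 132.0685.
dQ/dM = 6.882 − 0.332M = 1.86880.
η = (dQ/dM)·(M/Q) = 1.86880 × (15.1/132.0685) = 0.214.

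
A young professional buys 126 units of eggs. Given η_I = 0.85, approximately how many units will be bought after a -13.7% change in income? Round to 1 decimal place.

%ΔQ ≈ η × %ΔI = 0.85 × (-13.7%) = -11.645%.
New Q ≈ 126 × (1 − 0.11645) = 111.3.

111.3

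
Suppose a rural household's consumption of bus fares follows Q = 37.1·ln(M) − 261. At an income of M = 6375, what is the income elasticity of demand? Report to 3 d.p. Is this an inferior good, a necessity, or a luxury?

At M = 6375: Q = 64.001.
dQ/dM = 37.1/M = 0.00581961 at this income.
η = (dQ/dM)·(M/Q) = 0.00581961 × (6375/64.001) = 0.580.
Since 0 < η < 1, the good is a necessity.

0.580 (necessity)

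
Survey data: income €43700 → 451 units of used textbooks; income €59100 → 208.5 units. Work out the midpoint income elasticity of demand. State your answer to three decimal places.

ΔQ = 208.5 − 451 = -242.5; midpoint Q̄ = (451 + 208.5)/2 = 329.75.
ΔI = 59100 − 43700 = 15400; midpoint Ī = (43700 + 59100)/2 = 51400.
η = (ΔQ/Q̄) ÷ (ΔI/Ī) = (-242.5/329.75) ÷ (15400/51400) = -2.455.

-2.455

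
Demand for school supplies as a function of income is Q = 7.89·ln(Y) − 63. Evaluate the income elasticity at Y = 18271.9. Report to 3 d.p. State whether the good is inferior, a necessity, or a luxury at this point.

At Y = 18271.9: Q = 14.426.
dQ/dY = 7.89/Y = 0.000431811 at this income.
η = (dQ/dY)·(Y/Q) = 0.000431811 × (18271.9/14.426) = 0.547.
Since 0 < η < 1, the good is a necessity.

0.547 (necessity)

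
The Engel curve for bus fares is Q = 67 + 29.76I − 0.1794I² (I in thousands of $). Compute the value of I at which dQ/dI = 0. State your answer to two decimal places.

dQ/dI = 29.76 − 0.3588I.
The good is inferior where dQ/dI < 0. Setting dQ/dI = 0 gives I = 29.76 / 0.3588 = 82.94.

82.94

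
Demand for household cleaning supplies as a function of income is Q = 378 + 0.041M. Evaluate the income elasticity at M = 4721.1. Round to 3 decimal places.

0.339

At M = 4721.1: Q = 571.565.
dQ/dM = 0.041.
η = (dQ/dM)·(M/Q) = 0.041 × (4721.1/571.565) = 0.339.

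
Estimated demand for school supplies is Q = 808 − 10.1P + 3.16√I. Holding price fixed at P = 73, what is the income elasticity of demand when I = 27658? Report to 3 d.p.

At P = 73, I = 27658: Q = 596.230.
Holding P constant, ∂Q/∂I = 3.16/(2√I) = 0.00950051.
η_I = (∂Q/∂I)·(I/Q) = 0.00950051 × (27658/596.230) = 0.441.

0.441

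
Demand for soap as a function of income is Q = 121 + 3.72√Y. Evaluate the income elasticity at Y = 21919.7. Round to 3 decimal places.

0.410

At Y = 21919.7: Q = 671.757.
dQ/dY = 3.72/(2√Y) = 0.0125631 at this income.
η = (dQ/dY)·(Y/Q) = 0.0125631 × (21919.7/671.757) = 0.410.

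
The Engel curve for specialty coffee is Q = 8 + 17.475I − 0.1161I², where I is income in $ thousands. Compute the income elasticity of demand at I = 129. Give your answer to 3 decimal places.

At I = 129: Q = 330.2549.
dQ/dI = 17.475 − 0.2322I = -12.47880.
η = (dQ/dI)·(I/Q) = -12.47880 × (129/330.2549) = -4.874.

-4.874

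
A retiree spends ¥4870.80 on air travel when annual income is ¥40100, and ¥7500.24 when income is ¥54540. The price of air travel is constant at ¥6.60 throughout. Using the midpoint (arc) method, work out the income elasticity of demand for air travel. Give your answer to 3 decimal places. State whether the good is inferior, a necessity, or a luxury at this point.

1.393 (luxury)

With a constant price, Q₁ = 4870.80/6.60 = 738.000 and Q₂ = 7500.24/6.60 = 1136.400 (equivalently, work directly with expenditure since P cancels).
Midpoint %ΔQ = (7500.24 − 4870.80)/6185.52 = 0.42510; midpoint %ΔI = (54540 − 40100)/47320 = 0.30516.
η = 0.42510 / 0.30516 = 1.393.
η > 1 ⇒ luxury.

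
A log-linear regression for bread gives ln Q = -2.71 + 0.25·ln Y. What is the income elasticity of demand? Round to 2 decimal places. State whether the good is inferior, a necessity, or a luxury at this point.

0.25 (necessity)

In a log-linear demand, the coefficient on ln Y is the income elasticity.
So η = 0.25.
0 < η < 1 ⇒ necessity.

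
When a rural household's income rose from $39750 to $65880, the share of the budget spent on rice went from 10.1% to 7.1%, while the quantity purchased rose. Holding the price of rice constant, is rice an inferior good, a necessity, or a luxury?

necessity

Quantity rises but the budget share falls as income rises, so 0 < η < 1.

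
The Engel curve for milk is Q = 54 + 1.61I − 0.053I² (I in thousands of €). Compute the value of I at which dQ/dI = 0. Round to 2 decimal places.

15.19

dQ/dI = 1.61 − 0.106I.
The good is inferior where dQ/dI < 0. Setting dQ/dI = 0 gives I = 1.61 / 0.106 = 15.19.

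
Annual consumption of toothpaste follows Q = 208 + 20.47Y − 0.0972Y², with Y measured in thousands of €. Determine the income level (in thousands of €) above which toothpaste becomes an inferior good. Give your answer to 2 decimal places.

105.30

dQ/dY = 20.47 − 0.1944Y.
The good is inferior where dQ/dY < 0. Setting dQ/dY = 0 gives Y = 20.47 / 0.1944 = 105.30.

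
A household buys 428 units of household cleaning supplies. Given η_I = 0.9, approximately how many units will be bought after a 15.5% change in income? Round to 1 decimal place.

%ΔQ ≈ η × %ΔI = 0.9 × 15.5% = 13.95%.
New Q ≈ 428 × (1 + 0.1395) = 487.7.

487.7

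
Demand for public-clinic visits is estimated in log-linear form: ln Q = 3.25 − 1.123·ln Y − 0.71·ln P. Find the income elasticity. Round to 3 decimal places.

-1.123

In a log-linear demand, the coefficient on ln Y is the income elasticity.
So η = -1.123.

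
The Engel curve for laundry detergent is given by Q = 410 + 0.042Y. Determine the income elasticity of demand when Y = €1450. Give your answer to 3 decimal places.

0.129

At Y = 1450: Q = 470.900.
dQ/dY = 0.042.
η = (dQ/dY)·(Y/Q) = 0.042 × (1450/470.900) = 0.129.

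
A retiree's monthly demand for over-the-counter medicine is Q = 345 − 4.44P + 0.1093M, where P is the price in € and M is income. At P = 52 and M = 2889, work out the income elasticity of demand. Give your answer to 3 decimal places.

0.735

At P = 52, M = 2889: Q = 429.888.
Holding P constant, ∂Q/∂M = 0.1093.
η_M = (∂Q/∂M)·(M/Q) = 0.1093 × (2889/429.888) = 0.735.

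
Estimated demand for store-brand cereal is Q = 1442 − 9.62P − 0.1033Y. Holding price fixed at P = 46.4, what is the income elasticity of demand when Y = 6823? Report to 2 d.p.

At P = 46.4, Y = 6823: Q = 290.816.
Holding P constant, ∂Q/∂Y = −0.1033.
η_Y = (∂Q/∂Y)·(Y/Q) = -0.1033 × (6823/290.816) = -2.42.

-2.42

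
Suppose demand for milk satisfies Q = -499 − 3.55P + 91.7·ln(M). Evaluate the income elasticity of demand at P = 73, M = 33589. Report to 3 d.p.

0.464

At P = 73, M = 33589: Q = 197.543.
Holding P constant, ∂Q/∂M = 91.7/M = 0.00273006.
η_M = (∂Q/∂M)·(M/Q) = 0.00273006 × (33589/197.543) = 0.464.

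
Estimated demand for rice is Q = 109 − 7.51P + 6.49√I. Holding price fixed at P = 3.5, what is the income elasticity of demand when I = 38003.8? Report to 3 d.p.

At P = 3.5, I = 38003.8: Q = 1347.912.
Holding P constant, ∂Q/∂I = 6.49/(2√I) = 0.0166457.
η_I = (∂Q/∂I)·(I/Q) = 0.0166457 × (38003.8/1347.912) = 0.469.

0.469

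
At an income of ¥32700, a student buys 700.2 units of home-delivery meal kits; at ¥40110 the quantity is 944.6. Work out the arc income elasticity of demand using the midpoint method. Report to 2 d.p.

1.46

ΔQ = 944.6 − 700.2 = 244.4; midpoint Q̄ = (700.2 + 944.6)/2 = 822.4.
ΔI = 40110 − 32700 = 7410; midpoint Ī = (32700 + 40110)/2 = 36405.
η = (ΔQ/Q̄) ÷ (ΔI/Ī) = (244.4/822.4) ÷ (7410/36405) = 1.46.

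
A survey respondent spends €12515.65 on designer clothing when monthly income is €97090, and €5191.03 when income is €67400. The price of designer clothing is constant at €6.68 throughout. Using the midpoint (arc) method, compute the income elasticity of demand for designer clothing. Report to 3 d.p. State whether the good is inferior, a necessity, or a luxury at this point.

2.292 (luxury)

With a constant price, Q₁ = 12515.65/6.68 = 1873.600 and Q₂ = 5191.03/6.68 = 777.100 (equivalently, work directly with expenditure since P cancels).
Midpoint %ΔQ = (5191.03 − 12515.65)/8853.34 = -0.82733; midpoint %ΔI = (67400 − 97090)/82245 = -0.36099.
η = -0.82733 / -0.36099 = 2.292.
η > 1 ⇒ luxury.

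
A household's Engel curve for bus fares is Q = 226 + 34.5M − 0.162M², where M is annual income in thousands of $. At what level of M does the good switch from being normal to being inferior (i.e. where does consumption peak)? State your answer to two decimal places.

dQ/dM = 34.5 − 0.324M.
The good is inferior where dQ/dM < 0. Setting dQ/dM = 0 gives M = 34.5 / 0.324 = 106.48.

106.48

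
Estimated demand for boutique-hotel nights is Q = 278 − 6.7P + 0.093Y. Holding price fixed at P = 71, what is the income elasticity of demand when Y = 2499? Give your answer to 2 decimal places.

6.70

At P = 71, Y = 2499: Q = 34.707.
Holding P constant, ∂Q/∂Y = 0.093.
η_Y = (∂Q/∂Y)·(Y/Q) = 0.093 × (2499/34.707) = 6.70.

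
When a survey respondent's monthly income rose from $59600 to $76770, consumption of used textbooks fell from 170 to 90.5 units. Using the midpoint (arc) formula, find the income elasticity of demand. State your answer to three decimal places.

-2.424

ΔQ = 90.5 − 170 = -79.5; midpoint Q̄ = (170 + 90.5)/2 = 130.25.
ΔI = 76770 − 59600 = 17170; midpoint Ī = (59600 + 76770)/2 = 68185.
η = (ΔQ/Q̄) ÷ (ΔI/Ī) = (-79.5/130.25) ÷ (17170/68185) = -2.424.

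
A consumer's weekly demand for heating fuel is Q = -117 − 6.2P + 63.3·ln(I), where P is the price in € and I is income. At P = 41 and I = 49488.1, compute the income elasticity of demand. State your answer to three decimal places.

0.202

At P = 41, I = 49488.1: Q = 313.041.
Holding P constant, ∂Q/∂I = 63.3/I = 0.0012791.
η_I = (∂Q/∂I)·(I/Q) = 0.0012791 × (49488.1/313.041) = 0.202.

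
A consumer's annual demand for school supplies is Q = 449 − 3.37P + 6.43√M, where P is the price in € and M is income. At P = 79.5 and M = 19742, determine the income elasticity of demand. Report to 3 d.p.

0.417

At P = 79.5, M = 19742: Q = 1084.540.
Holding P constant, ∂Q/∂M = 6.43/(2√M) = 0.0228815.
η_M = (∂Q/∂M)·(M/Q) = 0.0228815 × (19742/1084.540) = 0.417.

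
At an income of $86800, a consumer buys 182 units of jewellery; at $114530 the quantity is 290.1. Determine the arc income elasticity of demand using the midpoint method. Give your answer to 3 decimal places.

ΔQ = 290.1 − 182 = 108.1; midpoint Q̄ = (182 + 290.1)/2 = 236.05.
ΔI = 114530 − 86800 = 27730; midpoint Ī = (86800 + 114530)/2 = 100665.
η = (ΔQ/Q̄) ÷ (ΔI/Ī) = (108.1/236.05) ÷ (27730/100665) = 1.662.

1.662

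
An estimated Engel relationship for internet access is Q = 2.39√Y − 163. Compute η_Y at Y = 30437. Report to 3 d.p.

At Y = 30437: Q = 253.964.
dQ/dY = 2.39/(2√Y) = 0.00684963 at this income.
η = (dQ/dY)·(Y/Q) = 0.00684963 × (30437/253.964) = 0.821.

0.821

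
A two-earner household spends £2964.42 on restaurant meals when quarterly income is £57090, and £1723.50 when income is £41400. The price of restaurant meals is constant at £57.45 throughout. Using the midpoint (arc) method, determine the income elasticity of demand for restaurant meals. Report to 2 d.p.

With a constant price, Q₁ = 2964.42/57.45 = 51.600 and Q₂ = 1723.50/57.45 = 30.000 (equivalently, work directly with expenditure since P cancels).
Midpoint %ΔQ = (1723.50 − 2964.42)/2343.96 = -0.52941; midpoint %ΔI = (41400 − 57090)/49245 = -0.31861.
η = -0.52941 / -0.31861 = 1.66.

1.66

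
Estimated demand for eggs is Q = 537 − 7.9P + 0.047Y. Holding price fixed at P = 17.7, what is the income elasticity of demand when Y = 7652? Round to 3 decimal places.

At P = 17.7, Y = 7652: Q = 756.814.
Holding P constant, ∂Q/∂Y = 0.047.
η_Y = (∂Q/∂Y)·(Y/Q) = 0.047 × (7652/756.814) = 0.475.

0.475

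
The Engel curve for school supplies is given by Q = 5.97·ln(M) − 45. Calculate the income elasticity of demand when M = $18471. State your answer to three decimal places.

At M = 18471: Q = 13.649.
dQ/dM = 5.97/M = 0.000323209 at this income.
η = (dQ/dM)·(M/Q) = 0.000323209 × (18471/13.649) = 0.437.

0.437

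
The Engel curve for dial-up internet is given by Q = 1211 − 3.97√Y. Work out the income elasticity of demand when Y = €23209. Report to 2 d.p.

At Y = 23209: Q = 606.190.
dQ/dY = -3.97/(2√Y) = -0.0130296 at this income.
η = (dQ/dY)·(Y/Q) = -0.0130296 × (23209/606.190) = -0.50.

-0.50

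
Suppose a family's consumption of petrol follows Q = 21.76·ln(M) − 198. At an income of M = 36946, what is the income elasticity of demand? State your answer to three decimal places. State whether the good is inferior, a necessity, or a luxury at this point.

0.705 (necessity)

At M = 36946: Q = 30.855.
dQ/dM = 21.76/M = 0.000588968 at this income.
η = (dQ/dM)·(M/Q) = 0.000588968 × (36946/30.855) = 0.705.
Since 0 < η < 1, the good is a necessity.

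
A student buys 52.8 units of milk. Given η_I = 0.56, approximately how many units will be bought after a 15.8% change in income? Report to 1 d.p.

57.5

%ΔQ ≈ η × %ΔI = 0.56 × 15.8% = 8.848%.
New Q ≈ 52.8 × (1 + 0.08848) = 57.5.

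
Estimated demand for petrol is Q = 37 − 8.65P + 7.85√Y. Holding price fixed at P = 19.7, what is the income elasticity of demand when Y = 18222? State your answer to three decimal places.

0.572

At P = 19.7, Y = 18222: Q = 926.258.
Holding P constant, ∂Q/∂Y = 7.85/(2√Y) = 0.0290765.
η_Y = (∂Q/∂Y)·(Y/Q) = 0.0290765 × (18222/926.258) = 0.572.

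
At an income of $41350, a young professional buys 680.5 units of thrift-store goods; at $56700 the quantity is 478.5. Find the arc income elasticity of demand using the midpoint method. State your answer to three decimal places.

ΔQ = 478.5 − 680.5 = -202; midpoint Q̄ = (680.5 + 478.5)/2 = 579.5.
ΔI = 56700 − 41350 = 15350; midpoint Ī = (41350 + 56700)/2 = 49025.
η = (ΔQ/Q̄) ÷ (ΔI/Ī) = (-202/579.5) ÷ (15350/49025) = -1.113.

-1.113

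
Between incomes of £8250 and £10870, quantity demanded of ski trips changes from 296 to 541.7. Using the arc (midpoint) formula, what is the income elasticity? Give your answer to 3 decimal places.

2.140

ΔQ = 541.7 − 296 = 245.7; midpoint Q̄ = (296 + 541.7)/2 = 418.85.
ΔI = 10870 − 8250 = 2620; midpoint Ī = (8250 + 10870)/2 = 9560.
η = (ΔQ/Q̄) ÷ (ΔI/Ī) = (245.7/418.85) ÷ (2620/9560) = 2.140.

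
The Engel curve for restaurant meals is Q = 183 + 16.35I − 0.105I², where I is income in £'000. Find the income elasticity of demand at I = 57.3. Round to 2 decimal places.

0.32

At I = 57.3: Q = 775.1096.
dQ/dI = 16.35 − 0.21I = 4.31700.
η = (dQ/dI)·(I/Q) = 4.31700 × (57.3/775.1096) = 0.32.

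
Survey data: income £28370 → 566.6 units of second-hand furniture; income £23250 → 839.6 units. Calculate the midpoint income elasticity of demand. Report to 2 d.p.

ΔQ = 839.6 − 566.6 = 273; midpoint Q̄ = (566.6 + 839.6)/2 = 703.1.
ΔI = 23250 − 28370 = -5120; midpoint Ī = (28370 + 23250)/2 = 25810.
η = (ΔQ/Q̄) ÷ (ΔI/Ī) = (273/703.1) ÷ (-5120/25810) = -1.96.

-1.96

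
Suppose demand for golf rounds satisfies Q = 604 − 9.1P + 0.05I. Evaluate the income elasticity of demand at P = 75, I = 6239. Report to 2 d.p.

1.34

At P = 75, I = 6239: Q = 233.450.
Holding P constant, ∂Q/∂I = 0.05.
η_I = (∂Q/∂I)·(I/Q) = 0.05 × (6239/233.450) = 1.34.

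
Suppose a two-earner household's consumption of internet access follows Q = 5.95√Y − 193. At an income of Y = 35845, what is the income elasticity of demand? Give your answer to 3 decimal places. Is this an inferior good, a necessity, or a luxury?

At Y = 35845: Q = 933.500.
dQ/dY = 5.95/(2√Y) = 0.0157135 at this income.
η = (dQ/dY)·(Y/Q) = 0.0157135 × (35845/933.500) = 0.603.
Since 0 < η < 1, the good is a necessity.

0.603 (necessity)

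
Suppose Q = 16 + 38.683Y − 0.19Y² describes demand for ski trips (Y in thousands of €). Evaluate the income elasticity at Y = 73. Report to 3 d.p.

At Y = 73: Q = 1827.3490.
dQ/dY = 38.683 − 0.38Y = 10.94300.
η = (dQ/dY)·(Y/Q) = 10.94300 × (73/1827.3490) = 0.437.

0.437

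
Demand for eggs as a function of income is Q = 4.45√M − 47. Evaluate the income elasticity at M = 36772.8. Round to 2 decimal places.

0.53

At M = 36772.8: Q = 806.342.
dQ/dM = 4.45/(2√M) = 0.0116029 at this income.
η = (dQ/dM)·(M/Q) = 0.0116029 × (36772.8/806.342) = 0.53.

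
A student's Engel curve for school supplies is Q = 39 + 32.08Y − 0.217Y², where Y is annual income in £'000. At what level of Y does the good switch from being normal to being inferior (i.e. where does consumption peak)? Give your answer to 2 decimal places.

73.92

dQ/dY = 32.08 − 0.434Y.
The good is inferior where dQ/dY < 0. Setting dQ/dY = 0 gives Y = 32.08 / 0.434 = 73.92.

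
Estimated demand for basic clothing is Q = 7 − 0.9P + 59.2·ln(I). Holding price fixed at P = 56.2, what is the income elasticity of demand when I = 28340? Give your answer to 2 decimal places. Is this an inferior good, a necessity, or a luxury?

0.11 (necessity)

At P = 56.2, I = 28340: Q = 563.340.
Holding P constant, ∂Q/∂I = 59.2/I = 0.00208892.
η_I = (∂Q/∂I)·(I/Q) = 0.00208892 × (28340/563.340) = 0.11.
Since 0 < η < 1, this is a necessity.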